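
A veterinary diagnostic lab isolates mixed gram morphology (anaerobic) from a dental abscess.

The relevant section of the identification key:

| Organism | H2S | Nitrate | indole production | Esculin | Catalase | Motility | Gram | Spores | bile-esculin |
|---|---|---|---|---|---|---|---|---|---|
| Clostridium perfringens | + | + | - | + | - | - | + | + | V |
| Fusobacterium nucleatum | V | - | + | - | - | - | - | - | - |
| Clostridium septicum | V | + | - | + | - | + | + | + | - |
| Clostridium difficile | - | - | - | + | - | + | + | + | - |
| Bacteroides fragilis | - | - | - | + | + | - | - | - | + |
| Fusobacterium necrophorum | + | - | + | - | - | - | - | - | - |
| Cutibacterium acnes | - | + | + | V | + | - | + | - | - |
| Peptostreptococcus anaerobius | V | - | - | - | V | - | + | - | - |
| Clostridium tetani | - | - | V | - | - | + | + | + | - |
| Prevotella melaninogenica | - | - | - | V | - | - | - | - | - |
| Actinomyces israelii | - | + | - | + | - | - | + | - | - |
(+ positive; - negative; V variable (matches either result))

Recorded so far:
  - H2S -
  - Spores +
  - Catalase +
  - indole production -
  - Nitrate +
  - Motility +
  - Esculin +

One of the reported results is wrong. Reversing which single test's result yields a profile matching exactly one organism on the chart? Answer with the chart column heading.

As reported, no row in the chart matches all 7 reactions.
Reversing indole production → still no organism matches.
Reversing Spores → still no organism matches.
Reversing H2S → still no organism matches.
Reversing Nitrate → still no organism matches.
Reversing Catalase (to -) → unique match: Clostridium septicum.
Reversing Esculin → still no organism matches.
Reversing Motility → still no organism matches.

Catalase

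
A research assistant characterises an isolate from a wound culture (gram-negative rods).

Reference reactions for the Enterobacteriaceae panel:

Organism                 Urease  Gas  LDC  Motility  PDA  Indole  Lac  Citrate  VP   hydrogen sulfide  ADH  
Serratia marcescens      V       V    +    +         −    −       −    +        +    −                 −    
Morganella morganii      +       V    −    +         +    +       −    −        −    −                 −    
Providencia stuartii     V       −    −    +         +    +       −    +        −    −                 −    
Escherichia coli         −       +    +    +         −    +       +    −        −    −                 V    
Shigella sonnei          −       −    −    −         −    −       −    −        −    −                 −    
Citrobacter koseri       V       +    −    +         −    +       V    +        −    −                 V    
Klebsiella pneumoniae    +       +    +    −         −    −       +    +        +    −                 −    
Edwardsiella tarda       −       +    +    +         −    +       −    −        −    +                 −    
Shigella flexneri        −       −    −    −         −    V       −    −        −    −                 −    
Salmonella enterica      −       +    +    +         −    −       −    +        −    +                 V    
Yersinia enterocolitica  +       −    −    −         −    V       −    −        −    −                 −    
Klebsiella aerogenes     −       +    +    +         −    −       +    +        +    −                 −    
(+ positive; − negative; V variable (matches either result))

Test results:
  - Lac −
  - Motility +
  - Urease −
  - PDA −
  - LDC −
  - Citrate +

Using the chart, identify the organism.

Motility +: excludes Shigella sonnei, Klebsiella pneumoniae, Shigella flexneri, Yersinia enterocolitica — 8 left.
LDC −: excludes 5 organisms — 3 left.
Urease −: excludes Morganella morganii — 2 left.
PDA −: excludes Providencia stuartii — 1 left.
Lac −: the one remaining candidate is consistent.
Citrate +: the one remaining candidate is consistent.

Citrobacter koseri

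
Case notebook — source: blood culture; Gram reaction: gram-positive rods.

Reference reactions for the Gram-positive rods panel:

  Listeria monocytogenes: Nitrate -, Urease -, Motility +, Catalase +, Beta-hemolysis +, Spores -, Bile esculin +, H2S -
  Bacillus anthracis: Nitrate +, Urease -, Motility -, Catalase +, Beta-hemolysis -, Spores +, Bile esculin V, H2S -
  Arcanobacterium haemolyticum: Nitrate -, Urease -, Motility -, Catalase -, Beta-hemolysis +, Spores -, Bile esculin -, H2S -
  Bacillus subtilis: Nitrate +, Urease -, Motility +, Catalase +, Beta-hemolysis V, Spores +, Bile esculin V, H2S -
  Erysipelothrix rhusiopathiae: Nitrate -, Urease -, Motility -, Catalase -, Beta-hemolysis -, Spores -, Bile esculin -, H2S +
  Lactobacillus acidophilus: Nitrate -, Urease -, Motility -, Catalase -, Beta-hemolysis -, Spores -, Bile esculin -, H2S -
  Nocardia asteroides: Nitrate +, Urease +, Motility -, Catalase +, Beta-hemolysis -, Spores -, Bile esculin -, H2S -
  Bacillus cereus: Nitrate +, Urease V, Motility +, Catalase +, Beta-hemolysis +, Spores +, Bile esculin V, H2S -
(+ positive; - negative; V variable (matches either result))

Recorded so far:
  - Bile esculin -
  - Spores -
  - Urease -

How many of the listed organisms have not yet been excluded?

3

Bile esculin -: excludes Listeria monocytogenes — 7 left.
Urease -: excludes Nocardia asteroides — 6 left.
Spores -: excludes Bacillus anthracis, Bacillus subtilis, Bacillus cereus — 3 left.
Still consistent: Arcanobacterium haemolyticum, Erysipelothrix rhusiopathiae, Lactobacillus acidophilus.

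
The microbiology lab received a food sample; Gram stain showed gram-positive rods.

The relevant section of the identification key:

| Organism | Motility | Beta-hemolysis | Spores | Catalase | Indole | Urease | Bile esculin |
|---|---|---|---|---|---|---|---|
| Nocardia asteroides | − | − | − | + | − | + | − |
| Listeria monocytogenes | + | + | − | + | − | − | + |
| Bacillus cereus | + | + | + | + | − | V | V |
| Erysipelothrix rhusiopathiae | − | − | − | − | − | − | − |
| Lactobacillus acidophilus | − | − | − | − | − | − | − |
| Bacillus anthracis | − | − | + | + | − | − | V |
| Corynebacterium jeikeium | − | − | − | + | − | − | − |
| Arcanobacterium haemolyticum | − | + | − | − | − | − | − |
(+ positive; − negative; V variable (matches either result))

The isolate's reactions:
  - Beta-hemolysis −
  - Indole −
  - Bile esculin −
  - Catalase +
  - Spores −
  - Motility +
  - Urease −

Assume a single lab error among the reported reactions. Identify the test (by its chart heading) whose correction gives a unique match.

As reported, no row in the chart matches all 7 reactions.
Reversing Motility (to −) → unique match: Corynebacterium jeikeium.
Reversing Bile esculin → still no organism matches.
Reversing Beta-hemolysis → still no organism matches.
Reversing Urease → still no organism matches.
Reversing Indole → still no organism matches.
Reversing Spores → still no organism matches.
Reversing Catalase → still no organism matches.

Motility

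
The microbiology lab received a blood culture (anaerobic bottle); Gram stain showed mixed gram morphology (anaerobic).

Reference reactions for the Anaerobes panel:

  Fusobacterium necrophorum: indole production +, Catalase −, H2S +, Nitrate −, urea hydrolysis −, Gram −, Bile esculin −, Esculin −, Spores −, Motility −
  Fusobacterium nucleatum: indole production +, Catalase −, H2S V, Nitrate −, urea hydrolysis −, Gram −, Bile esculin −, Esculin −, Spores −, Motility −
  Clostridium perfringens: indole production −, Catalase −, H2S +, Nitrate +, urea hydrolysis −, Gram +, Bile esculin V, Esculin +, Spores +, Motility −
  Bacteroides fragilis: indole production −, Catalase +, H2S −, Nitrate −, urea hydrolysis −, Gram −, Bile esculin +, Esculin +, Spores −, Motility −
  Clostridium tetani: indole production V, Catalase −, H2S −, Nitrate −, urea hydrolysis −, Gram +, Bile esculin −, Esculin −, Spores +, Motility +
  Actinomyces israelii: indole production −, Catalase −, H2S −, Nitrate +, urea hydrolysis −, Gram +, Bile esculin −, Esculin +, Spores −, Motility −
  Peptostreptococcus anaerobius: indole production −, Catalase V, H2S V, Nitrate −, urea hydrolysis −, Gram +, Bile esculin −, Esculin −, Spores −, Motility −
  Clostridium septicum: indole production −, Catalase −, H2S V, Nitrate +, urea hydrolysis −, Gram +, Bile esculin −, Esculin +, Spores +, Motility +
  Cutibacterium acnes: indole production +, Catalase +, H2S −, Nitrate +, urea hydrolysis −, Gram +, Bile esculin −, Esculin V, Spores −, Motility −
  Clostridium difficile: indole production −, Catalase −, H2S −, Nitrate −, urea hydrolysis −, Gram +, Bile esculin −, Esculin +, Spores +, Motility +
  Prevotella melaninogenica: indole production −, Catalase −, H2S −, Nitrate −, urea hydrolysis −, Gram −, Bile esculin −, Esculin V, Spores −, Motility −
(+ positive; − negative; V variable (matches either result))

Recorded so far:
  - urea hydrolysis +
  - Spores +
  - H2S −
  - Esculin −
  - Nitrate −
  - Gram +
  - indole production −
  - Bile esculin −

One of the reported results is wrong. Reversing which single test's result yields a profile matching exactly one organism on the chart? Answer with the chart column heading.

urea hydrolysis

As reported, no row in the chart matches all 8 reactions.
Reversing Bile esculin → still no organism matches.
Reversing Gram → still no organism matches.
Reversing urea hydrolysis (to −) → unique match: Clostridium tetani.
Reversing Esculin → still no organism matches.
Reversing Nitrate → still no organism matches.
Reversing indole production → still no organism matches.
Reversing Spores → still no organism matches.
Reversing H2S → still no organism matches.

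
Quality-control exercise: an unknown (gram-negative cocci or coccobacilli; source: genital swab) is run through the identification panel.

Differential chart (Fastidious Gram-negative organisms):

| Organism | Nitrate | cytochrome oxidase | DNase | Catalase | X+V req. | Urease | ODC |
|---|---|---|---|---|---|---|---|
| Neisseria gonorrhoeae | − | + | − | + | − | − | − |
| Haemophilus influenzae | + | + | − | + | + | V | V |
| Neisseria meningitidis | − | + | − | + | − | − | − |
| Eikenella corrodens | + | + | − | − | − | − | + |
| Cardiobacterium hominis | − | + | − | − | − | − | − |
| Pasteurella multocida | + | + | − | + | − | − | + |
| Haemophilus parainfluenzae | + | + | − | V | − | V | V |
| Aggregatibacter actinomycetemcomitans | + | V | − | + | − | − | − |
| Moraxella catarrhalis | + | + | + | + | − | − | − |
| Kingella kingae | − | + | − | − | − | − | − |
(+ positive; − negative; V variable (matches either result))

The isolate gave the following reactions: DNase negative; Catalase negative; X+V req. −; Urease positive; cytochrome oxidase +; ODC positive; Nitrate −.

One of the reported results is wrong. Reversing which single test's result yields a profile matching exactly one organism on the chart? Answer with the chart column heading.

Nitrate

As reported, no row in the chart matches all 7 reactions.
Reversing Catalase → still no organism matches.
Reversing X+V req. → still no organism matches.
Reversing ODC → still no organism matches.
Reversing Urease → still no organism matches.
Reversing DNase → still no organism matches.
Reversing Nitrate (to +) → unique match: Haemophilus parainfluenzae.
Reversing cytochrome oxidase → still no organism matches.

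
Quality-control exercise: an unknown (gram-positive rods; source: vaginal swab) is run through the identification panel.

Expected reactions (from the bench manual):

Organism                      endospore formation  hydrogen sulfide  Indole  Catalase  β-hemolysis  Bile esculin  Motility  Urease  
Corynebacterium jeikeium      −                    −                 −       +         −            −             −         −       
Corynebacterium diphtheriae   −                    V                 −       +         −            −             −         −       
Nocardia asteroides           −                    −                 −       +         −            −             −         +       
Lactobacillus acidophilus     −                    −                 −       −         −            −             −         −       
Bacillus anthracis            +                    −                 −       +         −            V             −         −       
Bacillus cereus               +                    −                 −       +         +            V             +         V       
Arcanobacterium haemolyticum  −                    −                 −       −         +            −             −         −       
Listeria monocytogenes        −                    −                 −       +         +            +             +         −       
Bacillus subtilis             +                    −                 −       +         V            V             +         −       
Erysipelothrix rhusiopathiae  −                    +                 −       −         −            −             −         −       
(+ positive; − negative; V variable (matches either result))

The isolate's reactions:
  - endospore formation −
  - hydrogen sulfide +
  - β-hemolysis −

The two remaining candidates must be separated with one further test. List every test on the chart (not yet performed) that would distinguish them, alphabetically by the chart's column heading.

Catalase

hydrogen sulfide +: excludes 8 organisms — 2 left.
endospore formation −: all 2 remaining candidates are consistent.
β-hemolysis −: all 2 remaining candidates are consistent.
Two candidates remain: Corynebacterium diphtheriae and Erysipelothrix rhusiopathiae.
  Indole: − vs − — same for both, does not separate.
  Catalase: Corynebacterium diphtheriae +, Erysipelothrix rhusiopathiae − — discriminates.
  Bile esculin: − vs − — same for both, does not separate.
  Motility: − vs − — same for both, does not separate.
  Urease: − vs − — same for both, does not separate.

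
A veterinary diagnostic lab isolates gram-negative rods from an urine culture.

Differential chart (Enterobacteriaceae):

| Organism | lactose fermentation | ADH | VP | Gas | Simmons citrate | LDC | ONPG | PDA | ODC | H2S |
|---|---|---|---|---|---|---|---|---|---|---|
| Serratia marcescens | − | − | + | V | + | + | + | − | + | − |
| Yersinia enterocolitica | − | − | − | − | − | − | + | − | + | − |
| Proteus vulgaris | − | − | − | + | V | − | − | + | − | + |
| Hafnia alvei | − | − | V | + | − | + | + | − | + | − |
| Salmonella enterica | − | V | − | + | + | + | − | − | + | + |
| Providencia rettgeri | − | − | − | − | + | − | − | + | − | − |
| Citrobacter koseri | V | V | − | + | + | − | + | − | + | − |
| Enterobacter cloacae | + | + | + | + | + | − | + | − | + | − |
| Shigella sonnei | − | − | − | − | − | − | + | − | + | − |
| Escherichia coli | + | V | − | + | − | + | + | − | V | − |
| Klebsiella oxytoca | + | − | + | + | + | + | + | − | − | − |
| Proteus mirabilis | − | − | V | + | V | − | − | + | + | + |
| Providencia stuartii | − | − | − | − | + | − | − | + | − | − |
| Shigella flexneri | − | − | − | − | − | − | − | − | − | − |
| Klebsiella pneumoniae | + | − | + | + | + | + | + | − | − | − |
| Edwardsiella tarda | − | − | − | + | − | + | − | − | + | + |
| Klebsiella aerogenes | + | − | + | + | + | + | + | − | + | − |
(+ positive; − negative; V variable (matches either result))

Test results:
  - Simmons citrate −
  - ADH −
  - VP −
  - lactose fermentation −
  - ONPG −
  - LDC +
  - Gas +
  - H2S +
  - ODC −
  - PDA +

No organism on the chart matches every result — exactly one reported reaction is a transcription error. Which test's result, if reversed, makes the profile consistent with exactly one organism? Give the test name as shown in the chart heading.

LDC

As reported, no row in the chart matches all 10 reactions.
Reversing VP → still no organism matches.
Reversing lactose fermentation → still no organism matches.
Reversing ONPG → still no organism matches.
Reversing PDA → still no organism matches.
Reversing ADH → still no organism matches.
Reversing H2S → still no organism matches.
Reversing Gas → still no organism matches.
Reversing LDC (to −) → unique match: Proteus vulgaris.
Reversing Simmons citrate → still no organism matches.
Reversing ODC → still no organism matches.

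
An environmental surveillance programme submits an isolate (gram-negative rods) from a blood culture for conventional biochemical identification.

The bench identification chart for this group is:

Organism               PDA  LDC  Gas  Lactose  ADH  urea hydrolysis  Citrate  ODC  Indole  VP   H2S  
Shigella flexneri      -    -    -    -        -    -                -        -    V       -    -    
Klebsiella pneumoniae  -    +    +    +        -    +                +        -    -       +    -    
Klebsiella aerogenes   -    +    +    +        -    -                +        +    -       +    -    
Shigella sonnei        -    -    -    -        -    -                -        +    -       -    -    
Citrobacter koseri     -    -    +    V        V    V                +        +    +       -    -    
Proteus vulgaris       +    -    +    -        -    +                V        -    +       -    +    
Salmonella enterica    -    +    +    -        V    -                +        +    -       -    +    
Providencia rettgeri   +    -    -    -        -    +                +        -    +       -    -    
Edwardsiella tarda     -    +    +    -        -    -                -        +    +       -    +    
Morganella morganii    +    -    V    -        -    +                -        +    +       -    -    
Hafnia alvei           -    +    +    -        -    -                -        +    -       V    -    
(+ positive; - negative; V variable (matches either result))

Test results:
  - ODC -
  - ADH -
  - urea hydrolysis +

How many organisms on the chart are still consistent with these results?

ODC -: excludes 7 organisms — 4 left.
urea hydrolysis +: excludes Shigella flexneri — 3 left.
ADH -: all 3 remaining candidates are consistent.
Still consistent: Klebsiella pneumoniae, Proteus vulgaris, Providencia rettgeri.

3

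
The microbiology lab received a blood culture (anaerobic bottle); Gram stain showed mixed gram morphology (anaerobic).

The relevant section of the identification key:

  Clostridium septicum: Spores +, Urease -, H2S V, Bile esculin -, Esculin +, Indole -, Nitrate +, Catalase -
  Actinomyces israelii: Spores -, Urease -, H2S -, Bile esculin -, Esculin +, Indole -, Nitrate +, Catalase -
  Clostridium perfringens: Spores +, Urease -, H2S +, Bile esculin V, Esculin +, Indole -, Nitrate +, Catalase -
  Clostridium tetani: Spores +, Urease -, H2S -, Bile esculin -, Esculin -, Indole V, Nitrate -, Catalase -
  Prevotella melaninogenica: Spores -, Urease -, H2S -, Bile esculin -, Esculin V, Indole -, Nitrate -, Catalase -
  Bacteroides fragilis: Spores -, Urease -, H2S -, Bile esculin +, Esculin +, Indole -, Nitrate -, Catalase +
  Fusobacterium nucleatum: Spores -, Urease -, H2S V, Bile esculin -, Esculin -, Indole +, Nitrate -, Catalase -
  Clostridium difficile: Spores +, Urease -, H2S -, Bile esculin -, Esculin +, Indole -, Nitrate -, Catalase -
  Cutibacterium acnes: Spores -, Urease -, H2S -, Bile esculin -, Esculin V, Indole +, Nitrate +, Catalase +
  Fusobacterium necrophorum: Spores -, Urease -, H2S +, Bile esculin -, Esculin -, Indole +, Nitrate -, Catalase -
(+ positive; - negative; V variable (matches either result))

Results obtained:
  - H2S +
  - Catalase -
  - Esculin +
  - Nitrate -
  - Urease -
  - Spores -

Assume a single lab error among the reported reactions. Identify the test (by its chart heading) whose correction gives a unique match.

H2S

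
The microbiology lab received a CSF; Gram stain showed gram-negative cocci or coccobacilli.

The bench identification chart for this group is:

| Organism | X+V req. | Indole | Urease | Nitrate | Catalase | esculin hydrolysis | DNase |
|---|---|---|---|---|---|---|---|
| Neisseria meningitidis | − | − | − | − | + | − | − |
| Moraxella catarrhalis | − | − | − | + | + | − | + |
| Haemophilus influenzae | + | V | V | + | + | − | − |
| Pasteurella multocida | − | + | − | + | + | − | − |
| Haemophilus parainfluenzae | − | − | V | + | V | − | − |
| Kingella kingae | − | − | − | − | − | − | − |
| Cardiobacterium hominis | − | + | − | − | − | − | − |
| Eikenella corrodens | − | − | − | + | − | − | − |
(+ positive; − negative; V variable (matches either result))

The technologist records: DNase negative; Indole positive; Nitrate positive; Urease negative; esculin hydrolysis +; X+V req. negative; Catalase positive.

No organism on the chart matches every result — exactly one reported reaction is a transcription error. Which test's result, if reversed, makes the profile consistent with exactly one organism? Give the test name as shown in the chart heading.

esculin hydrolysis

As reported, no row in the chart matches all 7 reactions.
Reversing Urease → still no organism matches.
Reversing Catalase → still no organism matches.
Reversing DNase → still no organism matches.
Reversing Nitrate → still no organism matches.
Reversing X+V req. → still no organism matches.
Reversing Indole → still no organism matches.
Reversing esculin hydrolysis (to −) → unique match: Pasteurella multocida.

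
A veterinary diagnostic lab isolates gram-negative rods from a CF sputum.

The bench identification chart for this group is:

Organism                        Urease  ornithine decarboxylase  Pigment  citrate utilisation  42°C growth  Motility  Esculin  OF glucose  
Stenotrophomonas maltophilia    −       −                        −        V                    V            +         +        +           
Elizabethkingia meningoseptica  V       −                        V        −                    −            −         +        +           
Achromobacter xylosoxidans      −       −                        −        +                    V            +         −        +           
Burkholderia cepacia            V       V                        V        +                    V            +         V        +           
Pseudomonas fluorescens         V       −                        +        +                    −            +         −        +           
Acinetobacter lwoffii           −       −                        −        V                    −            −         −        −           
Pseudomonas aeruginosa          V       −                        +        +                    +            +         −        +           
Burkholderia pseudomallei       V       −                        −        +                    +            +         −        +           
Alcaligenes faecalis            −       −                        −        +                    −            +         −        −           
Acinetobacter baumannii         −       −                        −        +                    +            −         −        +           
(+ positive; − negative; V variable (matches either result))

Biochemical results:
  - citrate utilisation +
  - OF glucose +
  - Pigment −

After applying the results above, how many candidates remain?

5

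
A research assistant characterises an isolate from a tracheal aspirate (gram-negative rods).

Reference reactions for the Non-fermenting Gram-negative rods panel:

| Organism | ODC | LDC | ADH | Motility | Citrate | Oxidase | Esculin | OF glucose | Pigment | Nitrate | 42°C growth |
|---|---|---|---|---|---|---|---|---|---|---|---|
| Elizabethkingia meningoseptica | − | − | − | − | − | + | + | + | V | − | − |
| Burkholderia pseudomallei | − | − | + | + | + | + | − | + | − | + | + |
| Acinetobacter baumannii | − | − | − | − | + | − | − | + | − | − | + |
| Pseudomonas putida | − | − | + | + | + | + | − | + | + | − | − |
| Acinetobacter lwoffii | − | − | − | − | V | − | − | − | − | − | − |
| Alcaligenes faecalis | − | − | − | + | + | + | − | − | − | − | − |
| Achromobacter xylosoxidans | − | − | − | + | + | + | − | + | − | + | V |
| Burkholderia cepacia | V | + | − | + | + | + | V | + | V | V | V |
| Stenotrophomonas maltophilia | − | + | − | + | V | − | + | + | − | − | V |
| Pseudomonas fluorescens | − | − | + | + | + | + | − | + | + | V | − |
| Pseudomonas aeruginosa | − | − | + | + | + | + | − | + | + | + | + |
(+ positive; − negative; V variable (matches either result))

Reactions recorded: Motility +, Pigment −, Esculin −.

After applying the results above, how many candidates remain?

Esculin −: excludes Elizabethkingia meningoseptica, Stenotrophomonas maltophilia — 9 left.
Pigment −: excludes Pseudomonas putida, Pseudomonas fluorescens, Pseudomonas aeruginosa — 6 left.
Motility +: excludes Acinetobacter baumannii, Acinetobacter lwoffii — 4 left.
Still consistent: Achromobacter xylosoxidans, Alcaligenes faecalis, Burkholderia cepacia, Burkholderia pseudomallei.

4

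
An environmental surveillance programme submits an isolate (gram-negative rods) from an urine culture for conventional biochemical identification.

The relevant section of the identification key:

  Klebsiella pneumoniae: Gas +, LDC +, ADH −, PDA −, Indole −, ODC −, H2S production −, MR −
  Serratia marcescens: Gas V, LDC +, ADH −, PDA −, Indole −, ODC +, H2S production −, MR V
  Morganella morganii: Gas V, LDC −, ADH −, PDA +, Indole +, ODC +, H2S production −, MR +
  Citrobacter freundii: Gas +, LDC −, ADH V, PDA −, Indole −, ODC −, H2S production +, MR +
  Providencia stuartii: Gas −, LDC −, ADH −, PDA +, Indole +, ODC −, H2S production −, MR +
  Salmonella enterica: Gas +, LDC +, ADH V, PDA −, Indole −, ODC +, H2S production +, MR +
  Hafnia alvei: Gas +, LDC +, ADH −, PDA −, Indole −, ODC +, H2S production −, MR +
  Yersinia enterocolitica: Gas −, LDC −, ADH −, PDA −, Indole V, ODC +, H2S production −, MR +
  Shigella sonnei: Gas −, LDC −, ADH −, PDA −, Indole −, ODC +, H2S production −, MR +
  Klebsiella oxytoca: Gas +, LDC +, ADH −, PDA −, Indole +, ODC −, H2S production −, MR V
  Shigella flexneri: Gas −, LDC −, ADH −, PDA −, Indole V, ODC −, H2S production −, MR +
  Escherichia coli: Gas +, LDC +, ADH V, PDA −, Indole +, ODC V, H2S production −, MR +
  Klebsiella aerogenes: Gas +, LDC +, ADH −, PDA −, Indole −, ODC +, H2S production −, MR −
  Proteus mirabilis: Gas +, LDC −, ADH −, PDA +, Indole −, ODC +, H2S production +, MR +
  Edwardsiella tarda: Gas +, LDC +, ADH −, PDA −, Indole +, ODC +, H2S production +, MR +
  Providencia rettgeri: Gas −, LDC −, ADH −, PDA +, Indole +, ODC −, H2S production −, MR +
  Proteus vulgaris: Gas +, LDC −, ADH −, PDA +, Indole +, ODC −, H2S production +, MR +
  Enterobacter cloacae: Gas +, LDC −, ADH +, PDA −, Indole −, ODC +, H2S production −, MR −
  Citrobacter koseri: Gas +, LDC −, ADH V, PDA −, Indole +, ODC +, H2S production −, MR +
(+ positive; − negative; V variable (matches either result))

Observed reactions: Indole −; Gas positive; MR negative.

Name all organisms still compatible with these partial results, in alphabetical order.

Enterobacter cloacae, Klebsiella aerogenes, Klebsiella pneumoniae, Serratia marcescens

MR −: excludes 14 organisms — 5 left.
Indole −: excludes Klebsiella oxytoca — 4 left.
Gas +: all 4 remaining candidates are consistent.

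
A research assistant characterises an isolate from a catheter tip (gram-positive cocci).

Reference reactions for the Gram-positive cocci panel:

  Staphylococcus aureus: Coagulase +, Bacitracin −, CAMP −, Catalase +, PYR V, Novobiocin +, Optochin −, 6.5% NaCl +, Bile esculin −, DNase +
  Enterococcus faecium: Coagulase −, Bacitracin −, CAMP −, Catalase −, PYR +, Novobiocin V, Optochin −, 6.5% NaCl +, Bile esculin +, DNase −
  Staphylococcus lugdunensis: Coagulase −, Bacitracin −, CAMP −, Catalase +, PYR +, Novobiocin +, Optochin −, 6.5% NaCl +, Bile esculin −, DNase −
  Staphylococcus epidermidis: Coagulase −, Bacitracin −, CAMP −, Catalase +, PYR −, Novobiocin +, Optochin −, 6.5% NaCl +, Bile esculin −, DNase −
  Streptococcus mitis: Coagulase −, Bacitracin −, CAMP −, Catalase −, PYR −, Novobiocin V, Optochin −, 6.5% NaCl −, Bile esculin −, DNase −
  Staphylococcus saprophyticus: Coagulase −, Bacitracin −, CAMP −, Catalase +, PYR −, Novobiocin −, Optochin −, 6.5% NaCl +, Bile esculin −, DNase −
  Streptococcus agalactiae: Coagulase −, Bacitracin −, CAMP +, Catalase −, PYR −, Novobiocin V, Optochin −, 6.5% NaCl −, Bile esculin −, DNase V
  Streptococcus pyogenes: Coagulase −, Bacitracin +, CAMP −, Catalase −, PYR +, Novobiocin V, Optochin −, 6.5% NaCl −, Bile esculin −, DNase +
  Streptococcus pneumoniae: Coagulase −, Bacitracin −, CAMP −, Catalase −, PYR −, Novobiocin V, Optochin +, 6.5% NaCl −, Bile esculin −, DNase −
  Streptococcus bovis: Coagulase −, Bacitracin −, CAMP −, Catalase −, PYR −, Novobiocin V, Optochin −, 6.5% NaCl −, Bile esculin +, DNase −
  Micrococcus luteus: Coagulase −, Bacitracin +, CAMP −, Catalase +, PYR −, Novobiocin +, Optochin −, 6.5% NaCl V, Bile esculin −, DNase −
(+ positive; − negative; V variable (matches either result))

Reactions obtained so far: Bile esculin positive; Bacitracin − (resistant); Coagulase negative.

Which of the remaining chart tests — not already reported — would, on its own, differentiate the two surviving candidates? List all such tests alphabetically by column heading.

6.5% NaCl, PYR

Bacitracin −: excludes Streptococcus pyogenes, Micrococcus luteus — 9 left.
Bile esculin +: excludes 7 organisms — 2 left.
Coagulase −: all 2 remaining candidates are consistent.
Two candidates remain: Enterococcus faecium and Streptococcus bovis.
  CAMP: − vs − — same for both, does not separate.
  Catalase: − vs − — same for both, does not separate.
  PYR: Enterococcus faecium +, Streptococcus bovis − — discriminates.
  Novobiocin: V vs V — variable for at least one, does not separate.
  Optochin: − vs − — same for both, does not separate.
  6.5% NaCl: Enterococcus faecium +, Streptococcus bovis − — discriminates.
  DNase: − vs − — same for both, does not separate.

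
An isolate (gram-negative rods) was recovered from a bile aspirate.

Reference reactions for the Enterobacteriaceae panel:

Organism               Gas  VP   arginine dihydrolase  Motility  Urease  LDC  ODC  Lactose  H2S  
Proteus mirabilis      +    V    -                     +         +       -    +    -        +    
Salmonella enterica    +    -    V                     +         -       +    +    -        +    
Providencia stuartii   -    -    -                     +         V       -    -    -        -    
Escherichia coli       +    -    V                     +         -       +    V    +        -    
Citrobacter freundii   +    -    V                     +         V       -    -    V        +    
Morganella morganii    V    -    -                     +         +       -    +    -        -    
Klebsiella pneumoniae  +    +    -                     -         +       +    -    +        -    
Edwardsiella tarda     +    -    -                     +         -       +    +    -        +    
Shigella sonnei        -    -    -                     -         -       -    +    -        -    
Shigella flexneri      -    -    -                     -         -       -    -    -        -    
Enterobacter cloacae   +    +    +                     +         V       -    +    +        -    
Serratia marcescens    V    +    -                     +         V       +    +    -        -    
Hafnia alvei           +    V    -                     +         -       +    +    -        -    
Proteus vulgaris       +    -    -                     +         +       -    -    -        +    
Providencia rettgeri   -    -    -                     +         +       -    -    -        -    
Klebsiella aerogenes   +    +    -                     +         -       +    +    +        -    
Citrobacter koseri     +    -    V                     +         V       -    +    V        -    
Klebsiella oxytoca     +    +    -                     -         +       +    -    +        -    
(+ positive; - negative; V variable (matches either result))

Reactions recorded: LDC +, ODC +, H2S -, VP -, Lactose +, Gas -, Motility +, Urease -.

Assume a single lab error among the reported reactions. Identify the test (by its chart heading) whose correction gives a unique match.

Gas

As reported, no row in the chart matches all 8 reactions.
Reversing Urease → still no organism matches.
Reversing Gas (to +) → unique match: Escherichia coli.
Reversing ODC → still no organism matches.
Reversing H2S → still no organism matches.
Reversing LDC → still no organism matches.
Reversing Lactose → still no organism matches.
Reversing Motility → still no organism matches.
Reversing VP → still no organism matches.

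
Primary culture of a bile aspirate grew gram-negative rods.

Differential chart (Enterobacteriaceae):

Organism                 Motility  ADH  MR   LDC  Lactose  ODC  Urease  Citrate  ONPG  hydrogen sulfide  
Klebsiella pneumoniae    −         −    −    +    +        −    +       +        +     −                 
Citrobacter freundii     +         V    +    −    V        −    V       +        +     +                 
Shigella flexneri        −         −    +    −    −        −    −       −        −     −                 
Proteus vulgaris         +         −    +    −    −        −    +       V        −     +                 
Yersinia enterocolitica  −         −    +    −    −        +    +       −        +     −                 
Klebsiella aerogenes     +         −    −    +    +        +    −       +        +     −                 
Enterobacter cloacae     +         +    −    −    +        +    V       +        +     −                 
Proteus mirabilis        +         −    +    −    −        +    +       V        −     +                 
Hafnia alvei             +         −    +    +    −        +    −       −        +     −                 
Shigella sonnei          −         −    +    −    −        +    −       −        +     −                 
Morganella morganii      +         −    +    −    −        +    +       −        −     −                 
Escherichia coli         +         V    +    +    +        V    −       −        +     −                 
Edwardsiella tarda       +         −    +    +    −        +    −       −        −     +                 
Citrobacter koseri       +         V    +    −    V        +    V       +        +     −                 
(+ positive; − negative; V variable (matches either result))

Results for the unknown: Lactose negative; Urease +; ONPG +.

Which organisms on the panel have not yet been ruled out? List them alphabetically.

ONPG +: excludes 5 organisms — 9 left.
Urease +: excludes Klebsiella aerogenes, Hafnia alvei, Shigella sonnei, Escherichia coli — 5 left.
Lactose −: excludes Klebsiella pneumoniae, Enterobacter cloacae — 3 left.

Citrobacter freundii, Citrobacter koseri, Yersinia enterocolitica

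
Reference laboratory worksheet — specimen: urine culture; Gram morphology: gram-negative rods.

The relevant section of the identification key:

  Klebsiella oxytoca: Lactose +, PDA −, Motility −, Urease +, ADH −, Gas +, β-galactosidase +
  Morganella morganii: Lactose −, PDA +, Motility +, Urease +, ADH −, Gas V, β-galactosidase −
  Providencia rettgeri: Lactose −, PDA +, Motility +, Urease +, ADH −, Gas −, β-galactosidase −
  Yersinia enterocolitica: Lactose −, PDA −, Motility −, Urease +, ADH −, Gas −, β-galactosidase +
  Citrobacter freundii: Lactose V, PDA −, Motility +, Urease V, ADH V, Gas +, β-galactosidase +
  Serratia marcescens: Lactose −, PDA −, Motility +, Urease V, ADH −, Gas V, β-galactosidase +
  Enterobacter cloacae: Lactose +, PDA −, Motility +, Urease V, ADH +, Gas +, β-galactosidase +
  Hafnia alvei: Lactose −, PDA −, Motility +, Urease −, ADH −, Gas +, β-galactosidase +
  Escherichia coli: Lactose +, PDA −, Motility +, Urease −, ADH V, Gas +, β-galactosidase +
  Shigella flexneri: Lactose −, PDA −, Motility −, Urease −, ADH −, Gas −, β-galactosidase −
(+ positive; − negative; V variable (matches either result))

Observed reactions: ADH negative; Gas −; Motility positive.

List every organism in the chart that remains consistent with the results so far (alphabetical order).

Morganella morganii, Providencia rettgeri, Serratia marcescens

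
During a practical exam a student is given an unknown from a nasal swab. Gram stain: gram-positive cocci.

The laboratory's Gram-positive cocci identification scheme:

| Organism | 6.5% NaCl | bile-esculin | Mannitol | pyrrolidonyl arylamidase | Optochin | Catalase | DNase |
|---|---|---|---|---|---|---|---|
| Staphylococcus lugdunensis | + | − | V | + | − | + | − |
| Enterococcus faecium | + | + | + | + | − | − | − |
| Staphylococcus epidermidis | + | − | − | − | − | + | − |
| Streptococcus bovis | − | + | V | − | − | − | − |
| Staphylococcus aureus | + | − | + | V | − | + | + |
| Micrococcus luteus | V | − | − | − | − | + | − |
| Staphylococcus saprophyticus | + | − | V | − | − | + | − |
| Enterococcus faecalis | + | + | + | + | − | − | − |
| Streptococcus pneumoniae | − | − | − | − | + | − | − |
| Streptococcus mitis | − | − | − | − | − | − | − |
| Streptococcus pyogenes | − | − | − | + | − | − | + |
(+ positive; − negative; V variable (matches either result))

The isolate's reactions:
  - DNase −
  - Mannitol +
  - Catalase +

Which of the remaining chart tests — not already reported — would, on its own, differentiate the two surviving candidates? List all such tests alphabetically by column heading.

pyrrolidonyl arylamidase

Catalase +: excludes 6 organisms — 5 left.
Mannitol +: excludes Staphylococcus epidermidis, Micrococcus luteus — 3 left.
DNase −: excludes Staphylococcus aureus — 2 left.
Two candidates remain: Staphylococcus lugdunensis and Staphylococcus saprophyticus.
  6.5% NaCl: + vs + — same for both, does not separate.
  bile-esculin: − vs − — same for both, does not separate.
  pyrrolidonyl arylamidase: Staphylococcus lugdunensis +, Staphylococcus saprophyticus − — discriminates.
  Optochin: − vs − — same for both, does not separate.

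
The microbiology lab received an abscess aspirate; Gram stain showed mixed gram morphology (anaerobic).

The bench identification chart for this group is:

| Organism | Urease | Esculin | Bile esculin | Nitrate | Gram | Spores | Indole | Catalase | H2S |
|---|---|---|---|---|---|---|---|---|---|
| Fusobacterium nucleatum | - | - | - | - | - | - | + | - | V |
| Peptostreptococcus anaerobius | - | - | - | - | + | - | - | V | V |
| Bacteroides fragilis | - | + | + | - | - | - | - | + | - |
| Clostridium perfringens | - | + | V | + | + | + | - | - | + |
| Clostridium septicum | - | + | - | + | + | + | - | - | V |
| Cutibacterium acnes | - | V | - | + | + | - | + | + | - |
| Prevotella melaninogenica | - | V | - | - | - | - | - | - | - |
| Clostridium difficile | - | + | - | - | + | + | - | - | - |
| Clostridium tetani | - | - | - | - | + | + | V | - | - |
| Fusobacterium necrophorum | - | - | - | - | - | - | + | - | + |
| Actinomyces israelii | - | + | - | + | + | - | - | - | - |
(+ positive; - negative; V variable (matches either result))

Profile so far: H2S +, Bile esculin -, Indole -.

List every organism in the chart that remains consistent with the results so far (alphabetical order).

Clostridium perfringens, Clostridium septicum, Peptostreptococcus anaerobius

Bile esculin -: excludes Bacteroides fragilis — 10 left.
H2S +: excludes 5 organisms — 5 left.
Indole -: excludes Fusobacterium nucleatum, Fusobacterium necrophorum — 3 left.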